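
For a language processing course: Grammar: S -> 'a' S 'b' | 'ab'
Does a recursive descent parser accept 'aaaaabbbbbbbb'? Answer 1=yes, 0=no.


Grammar accepts strings of the form a^n b^n (n >= 1)
Word: 'aaaaabbbbbbbb'
Counting: 5 a's and 8 b's
Check: 5 == 8? No
Mismatch: a-count != b-count
Rejected

0


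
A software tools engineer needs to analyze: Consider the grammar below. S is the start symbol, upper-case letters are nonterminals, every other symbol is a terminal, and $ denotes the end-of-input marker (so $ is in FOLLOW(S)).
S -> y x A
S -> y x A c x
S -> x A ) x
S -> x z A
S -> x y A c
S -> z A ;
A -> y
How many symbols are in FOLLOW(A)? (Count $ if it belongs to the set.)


S is the start symbol and does not occur in any rule body, so FOLLOW(S) = {$}.
Examining every occurrence of A in a rule body:
  S -> y x A : A is at the right end -> add FOLLOW(S) = {$}
  S -> y x A c x : A is followed by terminal 'c' -> add 'c'
  S -> x A ) x : A is followed by terminal ')' -> add ')'
  S -> x z A : A is at the right end -> add FOLLOW(S) = {$} (already in the set)
  S -> x y A c : A is followed by terminal 'c' -> add 'c' (already in the set)
  S -> z A ; : A is followed by terminal ';' -> add ';'
  A -> y : A does not occur in the body -> contributes nothing
FOLLOW(A) = {), ;, c, $}
Count: 4

4


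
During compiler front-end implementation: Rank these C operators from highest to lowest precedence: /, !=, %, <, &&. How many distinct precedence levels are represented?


Looking up precedence for each operator:
  / -> precedence 6
  != -> precedence 3
  % -> precedence 6
  < -> precedence 4
  && -> precedence 2
Sorted highest to lowest: /, %, <, !=, &&
Distinct precedence values: [6, 4, 3, 2]
Number of distinct levels: 4

4


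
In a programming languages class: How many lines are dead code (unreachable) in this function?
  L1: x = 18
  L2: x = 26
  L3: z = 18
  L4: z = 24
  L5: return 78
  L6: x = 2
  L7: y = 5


Analyzing control flow:
  L1: reachable (before return)
  L2: reachable (before return)
  L3: reachable (before return)
  L4: reachable (before return)
  L5: reachable (return statement)
  L6: DEAD (after return at L5)
  L7: DEAD (after return at L5)
Return at L5, total lines = 7
Dead lines: L6 through L7
Count: 2

2


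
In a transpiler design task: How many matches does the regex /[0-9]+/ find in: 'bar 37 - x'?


Pattern: /[0-9]+/ (int literals)
Input: 'bar 37 - x'
Scanning for matches:
  Match 1: '37'
Total matches: 1

1


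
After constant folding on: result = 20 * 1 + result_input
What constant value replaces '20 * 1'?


Identifying constant sub-expression:
  Original: result = 20 * 1 + result_input
  20 and 1 are both compile-time constants
  Evaluating: 20 * 1 = 20
  After folding: result = 20 + result_input

20


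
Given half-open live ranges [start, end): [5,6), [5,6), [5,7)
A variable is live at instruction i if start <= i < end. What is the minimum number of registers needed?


Live ranges:
  Var0: [5, 6)
  Var1: [5, 6)
  Var2: [5, 7)
Sweep-line events (position, delta, active):
  pos=5 start -> active=1
  pos=5 start -> active=2
  pos=5 start -> active=3
  pos=6 end -> active=2
  pos=6 end -> active=1
  pos=7 end -> active=0
Maximum simultaneous active: 3
Minimum registers needed: 3

3


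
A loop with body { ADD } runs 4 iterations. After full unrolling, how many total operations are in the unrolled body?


Loop body operations: ADD (1 op per iteration)
Unrolling 4 iterations:
  Iteration 1: ADD (1 ops)
  Iteration 2: ADD (1 ops)
  Iteration 3: ADD (1 ops)
  Iteration 4: ADD (1 ops)
Total: 4 iterations * 1 ops/iter = 4 operations

4


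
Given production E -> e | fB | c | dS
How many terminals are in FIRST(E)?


Production: E -> e | fB | c | dS
Examining each alternative for leading terminals:
  E -> e : first terminal = 'e'
  E -> fB : first terminal = 'f'
  E -> c : first terminal = 'c'
  E -> dS : first terminal = 'd'
FIRST(E) = {c, d, e, f}
Count: 4

4


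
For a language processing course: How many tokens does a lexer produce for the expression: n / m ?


Scanning 'n / m'
Token 1: 'n' -> identifier
Token 2: '/' -> operator
Token 3: 'm' -> identifier
Total tokens: 3

3


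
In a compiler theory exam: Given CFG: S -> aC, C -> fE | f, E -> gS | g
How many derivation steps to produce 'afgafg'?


Grammar: S -> aC, C -> fE | f, E -> gS | g
Deriving 'afgafg':
Step 1: S -> aC => aC
Step 2: C -> fE => afE
Step 3: E -> gS => afgS
Step 4: S -> aC => afgaC
Step 5: C -> fE => afgafE
Step 6: E -> g => afgafg
Total derivation steps: 6

6


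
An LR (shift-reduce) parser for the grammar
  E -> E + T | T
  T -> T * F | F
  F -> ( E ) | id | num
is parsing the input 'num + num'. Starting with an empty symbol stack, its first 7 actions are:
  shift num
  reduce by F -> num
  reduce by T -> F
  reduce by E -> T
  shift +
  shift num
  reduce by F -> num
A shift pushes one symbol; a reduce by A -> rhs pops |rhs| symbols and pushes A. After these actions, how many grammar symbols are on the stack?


Tracking the symbol stack through each action:
  Action 1: shift 'num' : push -> stack = [num] (size 1)
  Action 2: reduce by F -> num : pop 1, push F -> stack = [F] (size 1)
  Action 3: reduce by T -> F : pop 1, push T -> stack = [T] (size 1)
  Action 4: reduce by E -> T : pop 1, push E -> stack = [E] (size 1)
  Action 5: shift '+' : push -> stack = [E, +] (size 2)
  Action 6: shift 'num' : push -> stack = [E, +, num] (size 3)
  Action 7: reduce by F -> num : pop 1, push F -> stack = [E, +, F] (size 3)
Final stack size: 3

3


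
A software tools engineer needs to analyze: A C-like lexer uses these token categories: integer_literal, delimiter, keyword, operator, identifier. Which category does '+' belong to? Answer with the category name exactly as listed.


Token: '+'
Checking categories:
  identifier: no
  integer_literal: no
  operator: YES
  keyword: no
  delimiter: no
Category: operator

operator


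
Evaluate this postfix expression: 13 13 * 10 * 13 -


Processing tokens left to right:
Push 13, Push 13
Pop 13 and 13, compute 13 * 13 = 169, push 169
Push 10
Pop 169 and 10, compute 169 * 10 = 1690, push 1690
Push 13
Pop 1690 and 13, compute 1690 - 13 = 1677, push 1677
Stack result: 1677

1677


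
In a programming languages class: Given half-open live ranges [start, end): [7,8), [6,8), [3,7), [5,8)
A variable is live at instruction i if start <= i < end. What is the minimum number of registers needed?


Live ranges:
  Var0: [7, 8)
  Var1: [6, 8)
  Var2: [3, 7)
  Var3: [5, 8)
Sweep-line events (position, delta, active):
  pos=3 start -> active=1
  pos=5 start -> active=2
  pos=6 start -> active=3
  pos=7 end -> active=2
  pos=7 start -> active=3
  pos=8 end -> active=2
  pos=8 end -> active=1
  pos=8 end -> active=0
Maximum simultaneous active: 3
Minimum registers needed: 3

3


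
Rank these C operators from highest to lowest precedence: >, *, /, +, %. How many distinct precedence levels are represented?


Looking up precedence for each operator:
  > -> precedence 4
  * -> precedence 6
  / -> precedence 6
  + -> precedence 5
  % -> precedence 6
Sorted highest to lowest: *, /, %, +, >
Distinct precedence values: [6, 5, 4]
Number of distinct levels: 3

3


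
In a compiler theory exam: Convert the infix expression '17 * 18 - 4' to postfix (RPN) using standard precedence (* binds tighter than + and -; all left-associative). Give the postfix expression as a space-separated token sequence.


Applying the shunting-yard algorithm:
  Operand 17 -> output
  Push '*' onto operator stack -> op-stack: [*]
  Operand 18 -> output
  See '-' (prec 1); top '*' (prec 2) >= it -> pop '*' to output
  Push '-' onto operator stack -> op-stack: [-]
  Operand 4 -> output
  End of input: pop '-' to output
Postfix result: 17 18 * 4 -

17 18 * 4 -


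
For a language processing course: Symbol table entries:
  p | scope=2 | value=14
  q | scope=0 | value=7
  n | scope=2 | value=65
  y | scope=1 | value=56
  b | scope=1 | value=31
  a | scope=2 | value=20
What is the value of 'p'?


Searching symbol table for 'p':
  p | scope=2 | value=14 <- MATCH
  q | scope=0 | value=7
  n | scope=2 | value=65
  y | scope=1 | value=56
  b | scope=1 | value=31
  a | scope=2 | value=20
Found 'p' at scope 2 with value 14

14


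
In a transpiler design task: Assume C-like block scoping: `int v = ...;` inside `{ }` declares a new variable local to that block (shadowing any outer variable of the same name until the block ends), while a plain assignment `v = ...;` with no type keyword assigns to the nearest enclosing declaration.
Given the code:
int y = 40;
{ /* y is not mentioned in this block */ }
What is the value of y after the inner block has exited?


Analyzing scoping rules:
Outer scope: declares y = 40
Inner block: y is neither redeclared nor assigned -> unchanged
After the block -> 40
Result: 40

40


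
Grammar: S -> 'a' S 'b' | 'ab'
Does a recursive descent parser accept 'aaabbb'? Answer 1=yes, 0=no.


Grammar accepts strings of the form a^n b^n (n >= 1)
Word: 'aaabbb'
Counting: 3 a's and 3 b's
Check: 3 == 3? Yes
Derivation (S -> aSb applied 2 time(s), then S -> ab): S => aSb => aaSbb => aaabbb
Accepted

1


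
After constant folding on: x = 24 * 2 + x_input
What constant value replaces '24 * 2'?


Identifying constant sub-expression:
  Original: x = 24 * 2 + x_input
  24 and 2 are both compile-time constants
  Evaluating: 24 * 2 = 48
  After folding: x = 48 + x_input

48


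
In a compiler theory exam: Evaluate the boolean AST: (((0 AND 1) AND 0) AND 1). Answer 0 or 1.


Step 1: Evaluate inner node
  0 AND 1 = 0
Step 2: Evaluate next node
  0 AND 0 = 0
Step 3: Evaluate root node
  0 AND 1 = 0

0


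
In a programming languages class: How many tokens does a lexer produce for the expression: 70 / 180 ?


Scanning '70 / 180'
Token 1: '70' -> integer_literal
Token 2: '/' -> operator
Token 3: '180' -> integer_literal
Total tokens: 3

3


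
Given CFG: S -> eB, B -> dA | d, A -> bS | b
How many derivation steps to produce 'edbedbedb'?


Grammar: S -> eB, B -> dA | d, A -> bS | b
Deriving 'edbedbedb':
Step 1: S -> eB => eB
Step 2: B -> dA => edA
Step 3: A -> bS => edbS
Step 4: S -> eB => edbeB
Step 5: B -> dA => edbedA
Step 6: A -> bS => edbedbS
Step 7: S -> eB => edbedbeB
Step 8: B -> dA => edbedbedA
Step 9: A -> b => edbedbedb
Total derivation steps: 9

9


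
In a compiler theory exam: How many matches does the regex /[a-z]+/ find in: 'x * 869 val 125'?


Pattern: /[a-z]+/ (identifiers)
Input: 'x * 869 val 125'
Scanning for matches:
  Match 1: 'x'
  Match 2: 'val'
Total matches: 2

2


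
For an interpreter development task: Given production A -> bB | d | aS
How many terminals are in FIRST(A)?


Production: A -> bB | d | aS
Examining each alternative for leading terminals:
  A -> bB : first terminal = 'b'
  A -> d : first terminal = 'd'
  A -> aS : first terminal = 'a'
FIRST(A) = {a, b, d}
Count: 3

3


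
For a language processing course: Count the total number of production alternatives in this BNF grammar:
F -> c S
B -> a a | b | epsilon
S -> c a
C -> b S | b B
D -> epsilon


Counting alternatives per rule:
  F: 1 alternative(s)
  B: 3 alternative(s)
  S: 1 alternative(s)
  C: 2 alternative(s)
  D: 1 alternative(s)
Sum: 1 + 3 + 1 + 2 + 1 = 8

8


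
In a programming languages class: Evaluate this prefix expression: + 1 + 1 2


Parsing prefix expression: + 1 + 1 2
Step 1: Innermost operation '+ 1 2'
  1 + 2 = 3
Step 2: Outer operation '+ 1 [3]'
  1 + 3 = 4

4


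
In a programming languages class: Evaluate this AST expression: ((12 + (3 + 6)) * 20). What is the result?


Expression: ((12 + (3 + 6)) * 20)
Evaluating step by step:
  3 + 6 = 9
  12 + 9 = 21
  21 * 20 = 420
Result: 420

420


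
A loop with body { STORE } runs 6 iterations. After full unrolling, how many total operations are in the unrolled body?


Loop body operations: STORE (1 op per iteration)
Unrolling 6 iterations:
  Iteration 1: STORE (1 ops)
  Iteration 2: STORE (1 ops)
  Iteration 3: STORE (1 ops)
  Iteration 4: STORE (1 ops)
  Iteration 5: STORE (1 ops)
  Iteration 6: STORE (1 ops)
Total: 6 iterations * 1 ops/iter = 6 operations

6


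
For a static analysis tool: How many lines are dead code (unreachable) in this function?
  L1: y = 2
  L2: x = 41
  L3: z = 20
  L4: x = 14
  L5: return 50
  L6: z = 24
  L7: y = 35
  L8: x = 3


Analyzing control flow:
  L1: reachable (before return)
  L2: reachable (before return)
  L3: reachable (before return)
  L4: reachable (before return)
  L5: reachable (return statement)
  L6: DEAD (after return at L5)
  L7: DEAD (after return at L5)
  L8: DEAD (after return at L5)
Return at L5, total lines = 8
Dead lines: L6 through L8
Count: 3

3


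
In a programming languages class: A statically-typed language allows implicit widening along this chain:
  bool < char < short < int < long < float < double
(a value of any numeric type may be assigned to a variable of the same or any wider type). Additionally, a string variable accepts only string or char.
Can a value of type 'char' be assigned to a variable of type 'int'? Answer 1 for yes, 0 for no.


Target variable type: int
Source value type: char
Numeric ranks: char=1, int=3
Widening allowed iff rank(source) <= rank(target): 1 <= 3? Yes
Result: 1

1


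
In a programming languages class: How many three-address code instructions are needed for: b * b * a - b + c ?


Expression: b * b * a - b + c
Generating three-address code (respecting * over +/- precedence):
  Instruction 1: t1 = b * b
  Instruction 2: t2 = t1 * a
  Instruction 3: t3 = t2 - b
  Instruction 4: t4 = t3 + c
Total instructions: 4

4


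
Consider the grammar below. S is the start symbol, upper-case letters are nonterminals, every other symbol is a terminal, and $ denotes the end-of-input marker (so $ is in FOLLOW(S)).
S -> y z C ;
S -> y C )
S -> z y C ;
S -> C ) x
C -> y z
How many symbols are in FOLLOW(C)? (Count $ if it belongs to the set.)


S is the start symbol and does not occur in any rule body, so FOLLOW(S) = {$}.
Examining every occurrence of C in a rule body:
  S -> y z C ; : C is followed by terminal ';' -> add ';'
  S -> y C ) : C is followed by terminal ')' -> add ')'
  S -> z y C ; : C is followed by terminal ';' -> add ';' (already in the set)
  S -> C ) x : C is followed by terminal ')' -> add ')' (already in the set)
  C -> y z : C does not occur in the body -> contributes nothing
FOLLOW(C) = {), ;}
Count: 2

2


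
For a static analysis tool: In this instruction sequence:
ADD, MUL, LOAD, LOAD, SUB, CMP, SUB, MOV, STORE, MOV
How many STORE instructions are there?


Scanning instruction sequence for STORE:
  Position 1: ADD
  Position 2: MUL
  Position 3: LOAD
  Position 4: LOAD
  Position 5: SUB
  Position 6: CMP
  Position 7: SUB
  Position 8: MOV
  Position 9: STORE <- MATCH
  Position 10: MOV
Matches at positions: [9]
Total STORE count: 1

1


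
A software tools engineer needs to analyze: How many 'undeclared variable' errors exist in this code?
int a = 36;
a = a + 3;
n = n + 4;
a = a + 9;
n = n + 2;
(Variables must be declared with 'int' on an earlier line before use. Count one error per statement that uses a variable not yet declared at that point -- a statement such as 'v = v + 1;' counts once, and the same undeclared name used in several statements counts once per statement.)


Scanning code line by line:
  Line 1: declare 'a' -> declared = ['a']
  Line 2: use 'a' -> OK (declared)
  Line 3: use 'n' -> ERROR (undeclared)
  Line 4: use 'a' -> OK (declared)
  Line 5: use 'n' -> ERROR (undeclared)
Total undeclared variable errors: 2

2


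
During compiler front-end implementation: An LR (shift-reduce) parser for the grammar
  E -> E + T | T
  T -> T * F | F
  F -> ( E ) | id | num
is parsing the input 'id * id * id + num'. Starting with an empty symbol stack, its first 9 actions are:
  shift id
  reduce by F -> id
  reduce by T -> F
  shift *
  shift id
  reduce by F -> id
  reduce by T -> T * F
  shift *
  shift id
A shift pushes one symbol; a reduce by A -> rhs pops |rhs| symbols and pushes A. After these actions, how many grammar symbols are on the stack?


Tracking the symbol stack through each action:
  Action 1: shift 'id' : push -> stack = [id] (size 1)
  Action 2: reduce by F -> id : pop 1, push F -> stack = [F] (size 1)
  Action 3: reduce by T -> F : pop 1, push T -> stack = [T] (size 1)
  Action 4: shift '*' : push -> stack = [T, *] (size 2)
  Action 5: shift 'id' : push -> stack = [T, *, id] (size 3)
  Action 6: reduce by F -> id : pop 1, push F -> stack = [T, *, F] (size 3)
  Action 7: reduce by T -> T * F : pop 3, push T -> stack = [T] (size 1)
  Action 8: shift '*' : push -> stack = [T, *] (size 2)
  Action 9: shift 'id' : push -> stack = [T, *, id] (size 3)
Final stack size: 3

3


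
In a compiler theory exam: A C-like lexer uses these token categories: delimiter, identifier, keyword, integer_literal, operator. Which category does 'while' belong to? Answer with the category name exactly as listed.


Token: 'while'
Checking categories:
  identifier: no
  integer_literal: no
  operator: no
  keyword: YES
  delimiter: no
Category: keyword

keyword


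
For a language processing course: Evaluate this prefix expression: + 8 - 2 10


Parsing prefix expression: + 8 - 2 10
Step 1: Innermost operation '- 2 10'
  2 - 10 = -8
Step 2: Outer operation '+ 8 [-8]'
  8 + -8 = 0

0


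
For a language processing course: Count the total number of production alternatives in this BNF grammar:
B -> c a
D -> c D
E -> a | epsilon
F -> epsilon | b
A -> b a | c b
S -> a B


Counting alternatives per rule:
  B: 1 alternative(s)
  D: 1 alternative(s)
  E: 2 alternative(s)
  F: 2 alternative(s)
  A: 2 alternative(s)
  S: 1 alternative(s)
Sum: 1 + 1 + 2 + 2 + 2 + 1 = 9

9


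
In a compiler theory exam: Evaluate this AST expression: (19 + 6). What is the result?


Expression: (19 + 6)
Evaluating step by step:
  19 + 6 = 25
Result: 25

25


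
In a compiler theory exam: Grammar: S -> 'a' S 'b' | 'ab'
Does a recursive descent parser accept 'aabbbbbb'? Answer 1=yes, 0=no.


Grammar accepts strings of the form a^n b^n (n >= 1)
Word: 'aabbbbbb'
Counting: 2 a's and 6 b's
Check: 2 == 6? No
Mismatch: a-count != b-count
Rejected

0


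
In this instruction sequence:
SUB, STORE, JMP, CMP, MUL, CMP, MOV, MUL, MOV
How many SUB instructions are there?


Scanning instruction sequence for SUB:
  Position 1: SUB <- MATCH
  Position 2: STORE
  Position 3: JMP
  Position 4: CMP
  Position 5: MUL
  Position 6: CMP
  Position 7: MOV
  Position 8: MUL
  Position 9: MOV
Matches at positions: [1]
Total SUB count: 1

1


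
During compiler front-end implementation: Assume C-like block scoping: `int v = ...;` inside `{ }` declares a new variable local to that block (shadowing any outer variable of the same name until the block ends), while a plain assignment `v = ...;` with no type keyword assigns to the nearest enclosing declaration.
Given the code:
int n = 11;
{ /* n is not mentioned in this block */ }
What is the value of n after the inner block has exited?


Analyzing scoping rules:
Outer scope: declares n = 11
Inner block: n is neither redeclared nor assigned -> unchanged
After the block -> 11
Result: 11

11


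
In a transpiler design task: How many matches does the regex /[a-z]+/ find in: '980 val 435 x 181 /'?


Pattern: /[a-z]+/ (identifiers)
Input: '980 val 435 x 181 /'
Scanning for matches:
  Match 1: 'val'
  Match 2: 'x'
Total matches: 2

2


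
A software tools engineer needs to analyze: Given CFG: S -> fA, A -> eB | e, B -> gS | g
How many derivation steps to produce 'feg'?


Grammar: S -> fA, A -> eB | e, B -> gS | g
Deriving 'feg':
Step 1: S -> fA => fA
Step 2: A -> eB => feB
Step 3: B -> g => feg
Total derivation steps: 3

3


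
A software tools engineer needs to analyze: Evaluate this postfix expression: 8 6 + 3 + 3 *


Processing tokens left to right:
Push 8, Push 6
Pop 8 and 6, compute 8 + 6 = 14, push 14
Push 3
Pop 14 and 3, compute 14 + 3 = 17, push 17
Push 3
Pop 17 and 3, compute 17 * 3 = 51, push 51
Stack result: 51

51


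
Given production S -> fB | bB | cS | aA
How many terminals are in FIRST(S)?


Production: S -> fB | bB | cS | aA
Examining each alternative for leading terminals:
  S -> fB : first terminal = 'f'
  S -> bB : first terminal = 'b'
  S -> cS : first terminal = 'c'
  S -> aA : first terminal = 'a'
FIRST(S) = {a, b, c, f}
Count: 4

4


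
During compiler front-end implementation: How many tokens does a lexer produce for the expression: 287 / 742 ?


Scanning '287 / 742'
Token 1: '287' -> integer_literal
Token 2: '/' -> operator
Token 3: '742' -> integer_literal
Total tokens: 3

3


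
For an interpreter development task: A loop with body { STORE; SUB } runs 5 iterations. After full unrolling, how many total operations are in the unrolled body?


Loop body operations: STORE, SUB (2 ops per iteration)
Unrolling 5 iterations:
  Iteration 1: STORE, SUB (2 ops)
  Iteration 2: STORE, SUB (2 ops)
  Iteration 3: STORE, SUB (2 ops)
  Iteration 4: STORE, SUB (2 ops)
  Iteration 5: STORE, SUB (2 ops)
Total: 5 iterations * 2 ops/iter = 10 operations

10


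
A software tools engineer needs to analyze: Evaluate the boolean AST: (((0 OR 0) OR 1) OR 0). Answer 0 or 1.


Step 1: Evaluate inner node
  0 OR 0 = 0
Step 2: Evaluate next node
  0 OR 1 = 1
Step 3: Evaluate root node
  1 OR 0 = 1

1


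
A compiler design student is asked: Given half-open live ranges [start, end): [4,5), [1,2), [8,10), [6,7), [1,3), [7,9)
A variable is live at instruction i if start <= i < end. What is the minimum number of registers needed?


Live ranges:
  Var0: [4, 5)
  Var1: [1, 2)
  Var2: [8, 10)
  Var3: [6, 7)
  Var4: [1, 3)
  Var5: [7, 9)
Sweep-line events (position, delta, active):
  pos=1 start -> active=1
  pos=1 start -> active=2
  pos=2 end -> active=1
  pos=3 end -> active=0
  pos=4 start -> active=1
  pos=5 end -> active=0
  pos=6 start -> active=1
  pos=7 end -> active=0
  pos=7 start -> active=1
  pos=8 start -> active=2
  pos=9 end -> active=1
  pos=10 end -> active=0
Maximum simultaneous active: 2
Minimum registers needed: 2

2


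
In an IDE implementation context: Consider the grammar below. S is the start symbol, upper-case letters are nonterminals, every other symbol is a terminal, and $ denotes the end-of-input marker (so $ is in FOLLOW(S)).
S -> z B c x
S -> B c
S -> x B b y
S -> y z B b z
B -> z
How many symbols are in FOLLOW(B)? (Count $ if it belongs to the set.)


S is the start symbol and does not occur in any rule body, so FOLLOW(S) = {$}.
Examining every occurrence of B in a rule body:
  S -> z B c x : B is followed by terminal 'c' -> add 'c'
  S -> B c : B is followed by terminal 'c' -> add 'c' (already in the set)
  S -> x B b y : B is followed by terminal 'b' -> add 'b'
  S -> y z B b z : B is followed by terminal 'b' -> add 'b' (already in the set)
  B -> z : B does not occur in the body -> contributes nothing
FOLLOW(B) = {b, c}
Count: 2

2


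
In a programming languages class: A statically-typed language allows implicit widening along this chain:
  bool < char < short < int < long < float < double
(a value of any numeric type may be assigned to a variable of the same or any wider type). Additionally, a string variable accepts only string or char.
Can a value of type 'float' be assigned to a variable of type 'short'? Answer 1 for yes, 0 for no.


Target variable type: short
Source value type: float
Numeric ranks: float=5, short=2
Widening allowed iff rank(source) <= rank(target): 5 <= 2? No
Result: 0

0


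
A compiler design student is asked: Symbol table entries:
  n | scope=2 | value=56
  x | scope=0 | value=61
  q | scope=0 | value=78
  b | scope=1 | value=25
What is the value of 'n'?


Searching symbol table for 'n':
  n | scope=2 | value=56 <- MATCH
  x | scope=0 | value=61
  q | scope=0 | value=78
  b | scope=1 | value=25
Found 'n' at scope 2 with value 56

56


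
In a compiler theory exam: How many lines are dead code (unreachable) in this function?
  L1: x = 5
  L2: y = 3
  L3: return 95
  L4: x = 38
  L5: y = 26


Analyzing control flow:
  L1: reachable (before return)
  L2: reachable (before return)
  L3: reachable (return statement)
  L4: DEAD (after return at L3)
  L5: DEAD (after return at L3)
Return at L3, total lines = 5
Dead lines: L4 through L5
Count: 2

2


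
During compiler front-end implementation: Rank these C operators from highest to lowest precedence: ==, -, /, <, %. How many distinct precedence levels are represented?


Looking up precedence for each operator:
  == -> precedence 3
  - -> precedence 5
  / -> precedence 6
  < -> precedence 4
  % -> precedence 6
Sorted highest to lowest: /, %, -, <, ==
Distinct precedence values: [6, 5, 4, 3]
Number of distinct levels: 4

4


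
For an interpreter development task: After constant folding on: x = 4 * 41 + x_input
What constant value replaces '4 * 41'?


Identifying constant sub-expression:
  Original: x = 4 * 41 + x_input
  4 and 41 are both compile-time constants
  Evaluating: 4 * 41 = 164
  After folding: x = 164 + x_input

164


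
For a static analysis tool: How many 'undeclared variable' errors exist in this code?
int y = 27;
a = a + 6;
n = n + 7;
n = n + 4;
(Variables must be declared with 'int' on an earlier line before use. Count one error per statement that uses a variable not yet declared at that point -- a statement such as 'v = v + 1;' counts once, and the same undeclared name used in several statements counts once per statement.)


Scanning code line by line:
  Line 1: declare 'y' -> declared = ['y']
  Line 2: use 'a' -> ERROR (undeclared)
  Line 3: use 'n' -> ERROR (undeclared)
  Line 4: use 'n' -> ERROR (undeclared)
Total undeclared variable errors: 3

3


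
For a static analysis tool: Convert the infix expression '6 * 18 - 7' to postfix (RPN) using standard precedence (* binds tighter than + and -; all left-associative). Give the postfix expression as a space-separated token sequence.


Applying the shunting-yard algorithm:
  Operand 6 -> output
  Push '*' onto operator stack -> op-stack: [*]
  Operand 18 -> output
  See '-' (prec 1); top '*' (prec 2) >= it -> pop '*' to output
  Push '-' onto operator stack -> op-stack: [-]
  Operand 7 -> output
  End of input: pop '-' to output
Postfix result: 6 18 * 7 -

6 18 * 7 -


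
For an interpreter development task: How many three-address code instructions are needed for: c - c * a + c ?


Expression: c - c * a + c
Generating three-address code (respecting * over +/- precedence):
  Instruction 1: t1 = c * a
  Instruction 2: t2 = c - t1
  Instruction 3: t3 = t2 + c
Total instructions: 3

3


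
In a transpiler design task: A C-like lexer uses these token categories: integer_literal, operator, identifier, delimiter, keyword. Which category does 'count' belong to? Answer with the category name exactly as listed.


Token: 'count'
Checking categories:
  identifier: YES
  integer_literal: no
  operator: no
  keyword: no
  delimiter: no
Category: identifier

identifier


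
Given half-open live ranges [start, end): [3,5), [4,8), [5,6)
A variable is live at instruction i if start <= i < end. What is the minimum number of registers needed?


Live ranges:
  Var0: [3, 5)
  Var1: [4, 8)
  Var2: [5, 6)
Sweep-line events (position, delta, active):
  pos=3 start -> active=1
  pos=4 start -> active=2
  pos=5 end -> active=1
  pos=5 start -> active=2
  pos=6 end -> active=1
  pos=8 end -> active=0
Maximum simultaneous active: 2
Minimum registers needed: 2

2


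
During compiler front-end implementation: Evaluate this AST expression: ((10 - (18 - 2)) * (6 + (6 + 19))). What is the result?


Expression: ((10 - (18 - 2)) * (6 + (6 + 19)))
Evaluating step by step:
  18 - 2 = 16
  10 - 16 = -6
  6 + 19 = 25
  6 + 25 = 31
  -6 * 31 = -186
Result: -186

-186


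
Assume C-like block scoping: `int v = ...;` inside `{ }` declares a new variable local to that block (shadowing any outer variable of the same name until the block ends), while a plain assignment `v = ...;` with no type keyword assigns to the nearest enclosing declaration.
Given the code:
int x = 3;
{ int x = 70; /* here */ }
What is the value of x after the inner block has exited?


Analyzing scoping rules:
Outer scope: declares x = 3
Inner block: 'int x = 70;' declares a NEW x that shadows the outer one
When the block exits the inner x goes out of scope; the outer x was never modified -> 3
Result: 3

3


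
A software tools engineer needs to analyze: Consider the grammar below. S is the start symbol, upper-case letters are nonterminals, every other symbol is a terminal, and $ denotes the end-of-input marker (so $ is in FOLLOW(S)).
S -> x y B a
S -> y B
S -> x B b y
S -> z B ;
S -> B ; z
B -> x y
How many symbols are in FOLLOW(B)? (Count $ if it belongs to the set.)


S is the start symbol and does not occur in any rule body, so FOLLOW(S) = {$}.
Examining every occurrence of B in a rule body:
  S -> x y B a : B is followed by terminal 'a' -> add 'a'
  S -> y B : B is at the right end -> add FOLLOW(S) = {$}
  S -> x B b y : B is followed by terminal 'b' -> add 'b'
  S -> z B ; : B is followed by terminal ';' -> add ';'
  S -> B ; z : B is followed by terminal ';' -> add ';' (already in the set)
  B -> x y : B does not occur in the body -> contributes nothing
FOLLOW(B) = {;, a, b, $}
Count: 4

4


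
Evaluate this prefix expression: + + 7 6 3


Parsing prefix expression: + + 7 6 3
Step 1: Innermost operation '+ 7 6'
  7 + 6 = 13
Step 2: Outer operation '+ [13] 3'
  13 + 3 = 16

16


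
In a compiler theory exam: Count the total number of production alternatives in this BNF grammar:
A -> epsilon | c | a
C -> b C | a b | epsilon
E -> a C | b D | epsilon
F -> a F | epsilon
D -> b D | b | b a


Counting alternatives per rule:
  A: 3 alternative(s)
  C: 3 alternative(s)
  E: 3 alternative(s)
  F: 2 alternative(s)
  D: 3 alternative(s)
Sum: 3 + 3 + 3 + 2 + 3 = 14

14


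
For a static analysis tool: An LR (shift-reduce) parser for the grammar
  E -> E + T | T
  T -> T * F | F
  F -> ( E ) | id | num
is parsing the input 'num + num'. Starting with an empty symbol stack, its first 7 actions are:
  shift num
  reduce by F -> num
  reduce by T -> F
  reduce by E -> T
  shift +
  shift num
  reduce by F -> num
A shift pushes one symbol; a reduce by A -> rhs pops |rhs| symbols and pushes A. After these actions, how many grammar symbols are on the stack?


Tracking the symbol stack through each action:
  Action 1: shift 'num' : push -> stack = [num] (size 1)
  Action 2: reduce by F -> num : pop 1, push F -> stack = [F] (size 1)
  Action 3: reduce by T -> F : pop 1, push T -> stack = [T] (size 1)
  Action 4: reduce by E -> T : pop 1, push E -> stack = [E] (size 1)
  Action 5: shift '+' : push -> stack = [E, +] (size 2)
  Action 6: shift 'num' : push -> stack = [E, +, num] (size 3)
  Action 7: reduce by F -> num : pop 1, push F -> stack = [E, +, F] (size 3)
Final stack size: 3

3


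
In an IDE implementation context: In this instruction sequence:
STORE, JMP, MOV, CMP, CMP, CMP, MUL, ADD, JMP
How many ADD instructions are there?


Scanning instruction sequence for ADD:
  Position 1: STORE
  Position 2: JMP
  Position 3: MOV
  Position 4: CMP
  Position 5: CMP
  Position 6: CMP
  Position 7: MUL
  Position 8: ADD <- MATCH
  Position 9: JMP
Matches at positions: [8]
Total ADD count: 1

1


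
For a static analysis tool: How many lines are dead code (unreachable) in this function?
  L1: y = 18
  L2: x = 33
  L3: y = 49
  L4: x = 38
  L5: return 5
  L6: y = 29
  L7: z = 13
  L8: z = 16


Analyzing control flow:
  L1: reachable (before return)
  L2: reachable (before return)
  L3: reachable (before return)
  L4: reachable (before return)
  L5: reachable (return statement)
  L6: DEAD (after return at L5)
  L7: DEAD (after return at L5)
  L8: DEAD (after return at L5)
Return at L5, total lines = 8
Dead lines: L6 through L8
Count: 3

3


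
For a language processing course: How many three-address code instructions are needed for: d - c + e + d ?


Expression: d - c + e + d
Generating three-address code (respecting * over +/- precedence):
  Instruction 1: t1 = d - c
  Instruction 2: t2 = t1 + e
  Instruction 3: t3 = t2 + d
Total instructions: 3

3


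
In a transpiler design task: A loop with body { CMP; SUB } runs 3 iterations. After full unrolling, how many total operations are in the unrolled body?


Loop body operations: CMP, SUB (2 ops per iteration)
Unrolling 3 iterations:
  Iteration 1: CMP, SUB (2 ops)
  Iteration 2: CMP, SUB (2 ops)
  Iteration 3: CMP, SUB (2 ops)
Total: 3 iterations * 2 ops/iter = 6 operations

6


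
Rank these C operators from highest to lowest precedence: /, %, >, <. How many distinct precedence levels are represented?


Looking up precedence for each operator:
  / -> precedence 6
  % -> precedence 6
  > -> precedence 4
  < -> precedence 4
Sorted highest to lowest: /, %, >, <
Distinct precedence values: [6, 4]
Number of distinct levels: 2

2


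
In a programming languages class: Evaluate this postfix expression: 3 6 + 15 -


Processing tokens left to right:
Push 3, Push 6
Pop 3 and 6, compute 3 + 6 = 9, push 9
Push 15
Pop 9 and 15, compute 9 - 15 = -6, push -6
Stack result: -6

-6


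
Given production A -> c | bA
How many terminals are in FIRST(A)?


Production: A -> c | bA
Examining each alternative for leading terminals:
  A -> c : first terminal = 'c'
  A -> bA : first terminal = 'b'
FIRST(A) = {b, c}
Count: 2

2


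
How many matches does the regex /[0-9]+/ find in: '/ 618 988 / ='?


Pattern: /[0-9]+/ (int literals)
Input: '/ 618 988 / ='
Scanning for matches:
  Match 1: '618'
  Match 2: '988'
Total matches: 2

2


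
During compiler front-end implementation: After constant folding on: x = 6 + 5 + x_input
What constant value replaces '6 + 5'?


Identifying constant sub-expression:
  Original: x = 6 + 5 + x_input
  6 and 5 are both compile-time constants
  Evaluating: 6 + 5 = 11
  After folding: x = 11 + x_input

11


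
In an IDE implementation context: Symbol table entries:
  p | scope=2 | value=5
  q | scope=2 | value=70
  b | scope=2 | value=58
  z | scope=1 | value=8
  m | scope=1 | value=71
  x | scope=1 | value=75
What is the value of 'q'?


Searching symbol table for 'q':
  p | scope=2 | value=5
  q | scope=2 | value=70 <- MATCH
  b | scope=2 | value=58
  z | scope=1 | value=8
  m | scope=1 | value=71
  x | scope=1 | value=75
Found 'q' at scope 2 with value 70

70


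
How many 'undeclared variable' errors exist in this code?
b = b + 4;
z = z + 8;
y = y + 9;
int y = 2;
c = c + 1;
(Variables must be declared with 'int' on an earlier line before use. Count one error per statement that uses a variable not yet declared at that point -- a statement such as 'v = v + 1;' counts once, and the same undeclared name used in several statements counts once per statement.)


Scanning code line by line:
  Line 1: use 'b' -> ERROR (undeclared)
  Line 2: use 'z' -> ERROR (undeclared)
  Line 3: use 'y' -> ERROR (undeclared)
  Line 4: declare 'y' -> declared = ['y']
  Line 5: use 'c' -> ERROR (undeclared)
Total undeclared variable errors: 4

4


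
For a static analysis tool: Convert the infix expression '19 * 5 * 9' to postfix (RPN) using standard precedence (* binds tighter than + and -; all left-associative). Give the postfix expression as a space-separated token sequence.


Applying the shunting-yard algorithm:
  Operand 19 -> output
  Push '*' onto operator stack -> op-stack: [*]
  Operand 5 -> output
  See '*' (prec 2); top '*' (prec 2) >= it -> pop '*' to output
  Push '*' onto operator stack -> op-stack: [*]
  Operand 9 -> output
  End of input: pop '*' to output
Postfix result: 19 5 * 9 *

19 5 * 9 *


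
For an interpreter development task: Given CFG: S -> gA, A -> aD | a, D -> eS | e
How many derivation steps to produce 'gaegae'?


Grammar: S -> gA, A -> aD | a, D -> eS | e
Deriving 'gaegae':
Step 1: S -> gA => gA
Step 2: A -> aD => gaD
Step 3: D -> eS => gaeS
Step 4: S -> gA => gaegA
Step 5: A -> aD => gaegaD
Step 6: D -> e => gaegae
Total derivation steps: 6

6


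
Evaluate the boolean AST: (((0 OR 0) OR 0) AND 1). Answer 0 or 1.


Step 1: Evaluate inner node
  0 OR 0 = 0
Step 2: Evaluate next node
  0 OR 0 = 0
Step 3: Evaluate root node
  0 AND 1 = 0

0


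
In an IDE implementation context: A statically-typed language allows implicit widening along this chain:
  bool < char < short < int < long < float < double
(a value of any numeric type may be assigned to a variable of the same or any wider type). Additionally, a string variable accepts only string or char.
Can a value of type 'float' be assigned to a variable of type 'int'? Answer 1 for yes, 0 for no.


Target variable type: int
Source value type: float
Numeric ranks: float=5, int=3
Widening allowed iff rank(source) <= rank(target): 5 <= 3? No
Result: 0

0


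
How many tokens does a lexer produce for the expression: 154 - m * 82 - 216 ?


Scanning '154 - m * 82 - 216'
Token 1: '154' -> integer_literal
Token 2: '-' -> operator
Token 3: 'm' -> identifier
Token 4: '*' -> operator
Token 5: '82' -> integer_literal
Token 6: '-' -> operator
Token 7: '216' -> integer_literal
Total tokens: 7

7


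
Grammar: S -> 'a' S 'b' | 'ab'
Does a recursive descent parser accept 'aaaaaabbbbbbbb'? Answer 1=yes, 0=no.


Grammar accepts strings of the form a^n b^n (n >= 1)
Word: 'aaaaaabbbbbbbb'
Counting: 6 a's and 8 b's
Check: 6 == 8? No
Mismatch: a-count != b-count
Rejected

0


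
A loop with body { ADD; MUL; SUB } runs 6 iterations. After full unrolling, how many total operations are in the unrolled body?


Loop body operations: ADD, MUL, SUB (3 ops per iteration)
Unrolling 6 iterations:
  Iteration 1: ADD, MUL, SUB (3 ops)
  Iteration 2: ADD, MUL, SUB (3 ops)
  Iteration 3: ADD, MUL, SUB (3 ops)
  Iteration 4: ADD, MUL, SUB (3 ops)
  Iteration 5: ADD, MUL, SUB (3 ops)
  Iteration 6: ADD, MUL, SUB (3 ops)
Total: 6 iterations * 3 ops/iter = 18 operations

18


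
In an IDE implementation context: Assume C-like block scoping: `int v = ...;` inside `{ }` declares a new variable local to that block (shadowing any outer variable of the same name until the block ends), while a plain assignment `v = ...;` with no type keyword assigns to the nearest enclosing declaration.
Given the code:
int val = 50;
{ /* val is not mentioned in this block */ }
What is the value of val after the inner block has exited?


Analyzing scoping rules:
Outer scope: declares val = 50
Inner block: val is neither redeclared nor assigned -> unchanged
After the block -> 50
Result: 50

50


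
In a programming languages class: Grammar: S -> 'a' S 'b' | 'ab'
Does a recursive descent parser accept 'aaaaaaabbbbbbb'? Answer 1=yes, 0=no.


Grammar accepts strings of the form a^n b^n (n >= 1)
Word: 'aaaaaaabbbbbbb'
Counting: 7 a's and 7 b's
Check: 7 == 7? Yes
Derivation (S -> aSb applied 6 time(s), then S -> ab): S => aSb => aaSbb => aaaSbbb => aaaaSbbbb => aaaaaSbbbbb => aaaaaaSbbbbbb => aaaaaaabbbbbbb
Accepted

1


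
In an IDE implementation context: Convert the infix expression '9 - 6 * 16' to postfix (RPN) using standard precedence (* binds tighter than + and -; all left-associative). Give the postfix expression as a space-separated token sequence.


Applying the shunting-yard algorithm:
  Operand 9 -> output
  Push '-' onto operator stack -> op-stack: [-]
  Operand 6 -> output
  Push '*' onto operator stack -> op-stack: [-, *]
  Operand 16 -> output
  End of input: pop '*' to output
  End of input: pop '-' to output
Postfix result: 9 6 16 * -

9 6 16 * -


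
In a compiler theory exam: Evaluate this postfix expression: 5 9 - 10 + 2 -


Processing tokens left to right:
Push 5, Push 9
Pop 5 and 9, compute 5 - 9 = -4, push -4
Push 10
Pop -4 and 10, compute -4 + 10 = 6, push 6
Push 2
Pop 6 and 2, compute 6 - 2 = 4, push 4
Stack result: 4

4


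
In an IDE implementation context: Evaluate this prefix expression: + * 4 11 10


Parsing prefix expression: + * 4 11 10
Step 1: Innermost operation '* 4 11'
  4 * 11 = 44
Step 2: Outer operation '+ [44] 10'
  44 + 10 = 54

54
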